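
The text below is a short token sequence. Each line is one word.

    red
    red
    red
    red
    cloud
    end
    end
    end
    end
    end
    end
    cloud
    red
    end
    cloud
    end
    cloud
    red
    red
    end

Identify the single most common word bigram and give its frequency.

Bigram frequencies (highest first):
  end end: 5
  red red: 4
  end cloud: 3
  cloud end: 2
  cloud red: 2
  red end: 2
  … (1 more, each ≤ 1)

"end end", 5 times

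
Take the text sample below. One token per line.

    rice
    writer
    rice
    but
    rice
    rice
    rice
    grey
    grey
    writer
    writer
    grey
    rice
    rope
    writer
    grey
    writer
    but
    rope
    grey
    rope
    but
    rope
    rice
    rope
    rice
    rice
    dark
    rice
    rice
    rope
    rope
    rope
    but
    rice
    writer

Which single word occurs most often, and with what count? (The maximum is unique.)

Unigram frequencies (highest first):
  rice: 12
  rope: 8
  writer: 6
  grey: 5
  but: 4
  dark: 1

"rice", 12 times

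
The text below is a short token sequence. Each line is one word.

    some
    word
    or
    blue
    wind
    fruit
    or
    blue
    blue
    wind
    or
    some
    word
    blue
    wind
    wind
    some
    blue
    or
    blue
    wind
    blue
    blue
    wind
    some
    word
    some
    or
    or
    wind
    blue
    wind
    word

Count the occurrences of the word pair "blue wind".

6

Scanning the 32 overlapping bigram windows for "blue wind":
  position 4–5: blue wind
  position 9–10: blue wind
  position 14–15: blue wind
  position 20–21: blue wind
  position 23–24: blue wind
  position 31–32: blue wind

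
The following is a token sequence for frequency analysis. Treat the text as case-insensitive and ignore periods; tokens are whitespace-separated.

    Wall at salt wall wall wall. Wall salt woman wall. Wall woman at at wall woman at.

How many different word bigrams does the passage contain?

17 tokens → 16 bigram windows in total.
Repeated bigrams (each contributes count−1 duplicates):
  wall wall: 4
  wall woman: 2
  woman at: 2
5 duplicate windows → 16 − 5 = 11 distinct.

11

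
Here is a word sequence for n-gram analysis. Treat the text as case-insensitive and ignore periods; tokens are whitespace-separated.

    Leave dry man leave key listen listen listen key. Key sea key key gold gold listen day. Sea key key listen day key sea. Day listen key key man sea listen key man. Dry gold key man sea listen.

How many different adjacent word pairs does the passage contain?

39 tokens → 38 bigram windows in total.
Repeated bigrams (each contributes count−1 duplicates):
  key key: 4
  key man: 3
  listen key: 3
  key listen: 2
  key sea: 2
  listen day: 2
  listen listen: 2
  man sea: 2
  … (2 more repeated)
14 duplicate windows → 38 − 14 = 24 distinct.

24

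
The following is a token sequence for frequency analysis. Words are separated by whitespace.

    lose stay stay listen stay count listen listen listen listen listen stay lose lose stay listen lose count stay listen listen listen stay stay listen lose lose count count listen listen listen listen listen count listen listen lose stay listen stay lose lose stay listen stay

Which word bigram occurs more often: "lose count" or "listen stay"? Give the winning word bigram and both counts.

"listen stay" (5 vs 2)

"lose count": 2 occurrences
"listen stay": 5 occurrences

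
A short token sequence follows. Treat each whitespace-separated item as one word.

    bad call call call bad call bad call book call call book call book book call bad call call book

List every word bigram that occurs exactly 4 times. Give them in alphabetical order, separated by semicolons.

Bigram counts meeting the condition (exactly 4 times):
  bad call: 4
  call book: 4
  call call: 4

bad call; call book; call call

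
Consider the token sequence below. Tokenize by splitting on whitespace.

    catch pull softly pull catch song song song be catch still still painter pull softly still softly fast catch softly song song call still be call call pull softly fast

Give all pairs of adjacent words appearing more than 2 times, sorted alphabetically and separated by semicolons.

pull softly; song song

Bigram counts meeting the condition (more than 2 times):
  pull softly: 3
  song song: 3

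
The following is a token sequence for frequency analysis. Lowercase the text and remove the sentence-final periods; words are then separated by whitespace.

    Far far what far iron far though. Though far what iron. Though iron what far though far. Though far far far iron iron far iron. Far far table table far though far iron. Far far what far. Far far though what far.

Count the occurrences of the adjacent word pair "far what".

3

Scanning the 41 overlapping bigram windows for "far what":
  position 2–3: far what
  position 9–10: far what
  position 35–36: far what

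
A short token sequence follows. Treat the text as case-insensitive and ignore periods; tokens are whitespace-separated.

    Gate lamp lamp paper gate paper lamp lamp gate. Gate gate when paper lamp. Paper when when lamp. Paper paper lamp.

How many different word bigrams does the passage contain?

14

21 tokens → 20 bigram windows in total.
Repeated bigrams (each contributes count−1 duplicates):
  lamp paper: 3
  paper lamp: 3
  gate gate: 2
  lamp lamp: 2
6 duplicate windows → 20 − 6 = 14 distinct.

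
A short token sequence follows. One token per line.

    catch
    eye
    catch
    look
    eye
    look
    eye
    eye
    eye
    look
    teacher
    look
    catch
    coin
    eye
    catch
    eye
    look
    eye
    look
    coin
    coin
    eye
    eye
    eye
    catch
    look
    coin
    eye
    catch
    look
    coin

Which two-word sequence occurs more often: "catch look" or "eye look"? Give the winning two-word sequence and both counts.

"catch look": 3 occurrences
"eye look": 4 occurrences

"eye look" (4 vs 3)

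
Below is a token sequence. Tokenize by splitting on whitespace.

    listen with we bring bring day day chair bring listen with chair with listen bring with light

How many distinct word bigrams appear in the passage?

17 tokens → 16 bigram windows in total.
Repeated bigrams (each contributes count−1 duplicates):
  listen with: 2
1 duplicate windows → 16 − 1 = 15 distinct.

15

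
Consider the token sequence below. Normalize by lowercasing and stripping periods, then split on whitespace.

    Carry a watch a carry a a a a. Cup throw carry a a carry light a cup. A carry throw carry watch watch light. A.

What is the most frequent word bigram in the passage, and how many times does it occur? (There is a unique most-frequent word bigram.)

"a a", 4 times

Bigram frequencies (highest first):
  a a: 4
  carry a: 3
  a carry: 3
  a cup: 2
  throw carry: 2
  light a: 2
  … (9 more, each ≤ 1)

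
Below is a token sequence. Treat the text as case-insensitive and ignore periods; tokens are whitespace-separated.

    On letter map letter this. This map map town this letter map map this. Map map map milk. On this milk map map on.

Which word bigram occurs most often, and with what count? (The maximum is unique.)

Bigram frequencies (highest first):
  map map: 5
  letter map: 2
  this map: 2
  on letter: 1
  map letter: 1
  letter this: 1
  … (11 more, each ≤ 1)

"map map", 5 times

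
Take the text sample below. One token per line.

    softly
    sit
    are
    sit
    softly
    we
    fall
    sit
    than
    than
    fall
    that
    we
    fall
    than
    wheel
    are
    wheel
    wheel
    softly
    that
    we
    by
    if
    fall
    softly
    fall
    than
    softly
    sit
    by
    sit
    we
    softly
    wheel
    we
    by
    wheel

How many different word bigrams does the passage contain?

38 tokens → 37 bigram windows in total.
Repeated bigrams (each contributes count−1 duplicates):
  fall than: 2
  softly sit: 2
  that we: 2
  we by: 2
  we fall: 2
5 duplicate windows → 37 − 5 = 32 distinct.

32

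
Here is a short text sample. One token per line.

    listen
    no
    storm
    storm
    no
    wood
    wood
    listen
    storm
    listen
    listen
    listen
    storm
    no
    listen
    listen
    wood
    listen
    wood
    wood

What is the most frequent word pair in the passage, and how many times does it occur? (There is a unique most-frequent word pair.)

Bigram frequencies (highest first):
  listen listen: 3
  storm no: 2
  wood wood: 2
  wood listen: 2
  listen storm: 2
  listen wood: 2
  … (6 more, each ≤ 1)

"listen listen", 3 times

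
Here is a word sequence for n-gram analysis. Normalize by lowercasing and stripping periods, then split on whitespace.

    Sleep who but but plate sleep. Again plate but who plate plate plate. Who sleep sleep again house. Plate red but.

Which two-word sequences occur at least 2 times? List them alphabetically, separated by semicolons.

plate plate; sleep again

Bigram counts meeting the condition (at least 2 times):
  plate plate: 2
  sleep again: 2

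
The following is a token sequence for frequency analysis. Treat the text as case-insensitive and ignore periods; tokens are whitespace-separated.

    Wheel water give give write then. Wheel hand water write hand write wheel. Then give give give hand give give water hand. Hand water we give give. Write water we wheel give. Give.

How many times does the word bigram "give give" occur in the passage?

Scanning the 32 overlapping bigram windows for "give give":
  position 3–4: give give
  position 15–16: give give
  position 16–17: give give
  position 19–20: give give
  position 26–27: give give
  position 32–33: give give

6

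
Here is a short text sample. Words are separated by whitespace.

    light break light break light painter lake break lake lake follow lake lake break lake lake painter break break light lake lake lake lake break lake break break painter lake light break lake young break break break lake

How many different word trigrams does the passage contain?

38 tokens → 36 trigram windows in total.
Repeated trigrams (each contributes count−1 duplicates):
  lake break lake: 3
  break lake lake: 2
  lake lake break: 2
  lake lake lake: 2
  light break light: 2
6 duplicate windows → 36 − 6 = 30 distinct.

30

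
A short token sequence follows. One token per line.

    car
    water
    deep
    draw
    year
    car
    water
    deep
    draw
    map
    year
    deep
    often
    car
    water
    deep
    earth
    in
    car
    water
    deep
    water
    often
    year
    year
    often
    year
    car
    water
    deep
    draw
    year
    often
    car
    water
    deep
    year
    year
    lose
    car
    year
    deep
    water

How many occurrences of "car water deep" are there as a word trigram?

Scanning the 41 overlapping trigram windows for "car water deep":
  position 1–3: car water deep
  position 6–8: car water deep
  position 14–16: car water deep
  position 19–21: car water deep
  position 28–30: car water deep
  position 34–36: car water deep

6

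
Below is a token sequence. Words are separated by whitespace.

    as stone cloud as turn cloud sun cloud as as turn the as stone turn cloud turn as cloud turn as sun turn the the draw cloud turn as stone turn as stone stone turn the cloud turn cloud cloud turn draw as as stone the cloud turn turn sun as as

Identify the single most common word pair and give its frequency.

Bigram frequencies (highest first):
  cloud turn: 6
  as stone: 5
  turn as: 4
  turn cloud: 3
  as as: 3
  turn the: 3
  … (22 more, each ≤ 3)

"cloud turn", 6 times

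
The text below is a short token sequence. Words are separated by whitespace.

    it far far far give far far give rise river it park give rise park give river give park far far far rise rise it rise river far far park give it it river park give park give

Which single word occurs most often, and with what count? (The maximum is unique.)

"far", 10 times

Unigram frequencies (highest first):
  far: 10
  give: 8
  park: 6
  it: 5
  rise: 5
  river: 4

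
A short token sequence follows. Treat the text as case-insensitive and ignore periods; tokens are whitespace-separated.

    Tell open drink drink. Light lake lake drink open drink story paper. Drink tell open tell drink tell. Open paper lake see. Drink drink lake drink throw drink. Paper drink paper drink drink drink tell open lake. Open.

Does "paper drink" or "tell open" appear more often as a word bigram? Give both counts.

"paper drink": 3 occurrences
"tell open": 4 occurrences

"tell open" (4 vs 3)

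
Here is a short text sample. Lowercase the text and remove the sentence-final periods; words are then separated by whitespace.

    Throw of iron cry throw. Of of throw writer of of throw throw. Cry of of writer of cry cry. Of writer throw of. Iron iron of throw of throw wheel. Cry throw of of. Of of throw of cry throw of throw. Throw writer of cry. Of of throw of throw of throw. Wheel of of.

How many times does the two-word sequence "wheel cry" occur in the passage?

1

Scanning the 56 overlapping bigram windows for "wheel cry":
  position 31–32: wheel cry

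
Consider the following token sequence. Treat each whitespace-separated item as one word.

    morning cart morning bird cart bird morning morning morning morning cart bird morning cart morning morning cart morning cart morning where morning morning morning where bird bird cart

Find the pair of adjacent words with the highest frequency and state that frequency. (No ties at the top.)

Bigram frequencies (highest first):
  morning morning: 6
  morning cart: 5
  cart morning: 4
  bird cart: 2
  cart bird: 2
  bird morning: 2
  … (5 more, each ≤ 2)

"morning morning", 6 times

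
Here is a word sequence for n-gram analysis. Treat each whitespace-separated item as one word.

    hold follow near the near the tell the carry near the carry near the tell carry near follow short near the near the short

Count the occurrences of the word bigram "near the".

6

Scanning the 23 overlapping bigram windows for "near the":
  position 3–4: near the
  position 5–6: near the
  position 10–11: near the
  position 13–14: near the
  position 20–21: near the
  position 22–23: near the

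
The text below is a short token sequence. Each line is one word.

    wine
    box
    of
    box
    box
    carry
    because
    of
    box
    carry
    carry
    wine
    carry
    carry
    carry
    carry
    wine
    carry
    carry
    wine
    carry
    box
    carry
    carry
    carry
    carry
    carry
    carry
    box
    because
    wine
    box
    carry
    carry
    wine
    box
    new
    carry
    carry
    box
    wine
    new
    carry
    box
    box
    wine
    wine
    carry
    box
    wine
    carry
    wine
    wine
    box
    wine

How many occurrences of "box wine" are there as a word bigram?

Scanning the 54 overlapping bigram windows for "box wine":
  position 40–41: box wine
  position 45–46: box wine
  position 49–50: box wine
  position 54–55: box wine

4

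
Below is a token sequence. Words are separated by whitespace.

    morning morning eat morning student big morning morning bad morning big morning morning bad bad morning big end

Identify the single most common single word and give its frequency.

Unigram frequencies (highest first):
  morning: 9
  big: 3
  bad: 3
  eat: 1
  student: 1
  end: 1

"morning", 9 times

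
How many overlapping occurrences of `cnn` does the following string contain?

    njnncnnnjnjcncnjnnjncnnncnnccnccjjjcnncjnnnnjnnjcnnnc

5

Sliding a length-3 window over the 53 characters (51 positions):
  position 5–7: cnn
  position 21–23: cnn
  position 25–27: cnn
  position 36–38: cnn
  position 49–51: cnn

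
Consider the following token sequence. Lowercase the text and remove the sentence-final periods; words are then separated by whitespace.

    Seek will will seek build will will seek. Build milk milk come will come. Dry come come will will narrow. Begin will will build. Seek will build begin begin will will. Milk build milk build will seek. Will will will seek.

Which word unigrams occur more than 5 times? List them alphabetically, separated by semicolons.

Unigram counts meeting the condition (more than 5 times):
  build: 6
  seek: 6
  will: 16

build; seek; will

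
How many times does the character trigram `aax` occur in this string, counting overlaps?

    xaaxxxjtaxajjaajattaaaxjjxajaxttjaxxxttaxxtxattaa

Sliding a length-3 window over the 49 characters (47 positions):
  position 2–4: aax
  position 21–23: aax

2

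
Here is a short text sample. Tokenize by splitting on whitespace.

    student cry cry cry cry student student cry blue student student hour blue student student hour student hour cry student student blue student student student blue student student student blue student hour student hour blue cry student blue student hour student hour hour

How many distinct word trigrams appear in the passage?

43 tokens → 41 trigram windows in total.
Repeated trigrams (each contributes count−1 duplicates):
  blue student student: 4
  student blue student: 4
  hour student hour: 3
  student hour student: 3
  student student blue: 3
  blue student hour: 2
  cry cry cry: 2
  cry student student: 2
  … (3 more repeated)
18 duplicate windows → 41 − 18 = 23 distinct.

23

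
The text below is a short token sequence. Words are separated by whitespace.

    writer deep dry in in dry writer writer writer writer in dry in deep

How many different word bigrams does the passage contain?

9

14 tokens → 13 bigram windows in total.
Repeated bigrams (each contributes count−1 duplicates):
  writer writer: 3
  dry in: 2
  in dry: 2
4 duplicate windows → 13 − 4 = 9 distinct.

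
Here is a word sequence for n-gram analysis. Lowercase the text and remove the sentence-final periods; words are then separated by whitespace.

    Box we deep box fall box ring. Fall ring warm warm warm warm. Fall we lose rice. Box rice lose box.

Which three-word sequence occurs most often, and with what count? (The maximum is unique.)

"warm warm warm", 2 times

Trigram frequencies (highest first):
  warm warm warm: 2
  box we deep: 1
  we deep box: 1
  deep box fall: 1
  box fall box: 1
  fall box ring: 1
  … (12 more, each ≤ 1)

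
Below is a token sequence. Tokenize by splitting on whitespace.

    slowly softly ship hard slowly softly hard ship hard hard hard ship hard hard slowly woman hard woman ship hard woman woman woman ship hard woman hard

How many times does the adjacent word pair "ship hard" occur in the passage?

5

Scanning the 26 overlapping bigram windows for "ship hard":
  position 3–4: ship hard
  position 8–9: ship hard
  position 12–13: ship hard
  position 19–20: ship hard
  position 24–25: ship hard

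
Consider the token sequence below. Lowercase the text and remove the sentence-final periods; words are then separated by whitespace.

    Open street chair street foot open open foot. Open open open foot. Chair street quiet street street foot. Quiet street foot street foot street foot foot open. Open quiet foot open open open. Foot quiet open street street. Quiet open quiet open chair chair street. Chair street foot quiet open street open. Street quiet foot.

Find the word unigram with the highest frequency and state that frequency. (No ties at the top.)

Unigram frequencies (highest first):
  open: 16
  street: 14
  foot: 12
  quiet: 8
  chair: 5

"open", 16 times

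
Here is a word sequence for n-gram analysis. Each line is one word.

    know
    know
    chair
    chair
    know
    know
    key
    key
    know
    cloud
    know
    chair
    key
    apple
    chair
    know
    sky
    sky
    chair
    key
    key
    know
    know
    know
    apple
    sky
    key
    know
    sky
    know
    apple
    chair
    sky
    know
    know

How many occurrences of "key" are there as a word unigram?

6

Scanning the 35 tokens for "key":
  position 7: key
  position 8: key
  position 13: key
  position 20: key
  position 21: key
  position 27: key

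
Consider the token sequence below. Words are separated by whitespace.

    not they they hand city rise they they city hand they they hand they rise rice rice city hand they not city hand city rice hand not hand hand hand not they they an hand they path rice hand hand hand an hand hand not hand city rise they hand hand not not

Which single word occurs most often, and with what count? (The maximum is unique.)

Unigram frequencies (highest first):
  hand: 18
  they: 12
  not: 7
  city: 6
  rice: 4
  rise: 3
  … (2 more, each ≤ 2)

"hand", 18 times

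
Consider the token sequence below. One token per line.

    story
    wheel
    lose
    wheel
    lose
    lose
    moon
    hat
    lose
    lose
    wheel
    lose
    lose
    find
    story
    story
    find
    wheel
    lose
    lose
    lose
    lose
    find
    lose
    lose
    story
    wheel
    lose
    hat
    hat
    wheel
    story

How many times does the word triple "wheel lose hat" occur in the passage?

Scanning the 30 overlapping trigram windows for "wheel lose hat":
  position 27–29: wheel lose hat

1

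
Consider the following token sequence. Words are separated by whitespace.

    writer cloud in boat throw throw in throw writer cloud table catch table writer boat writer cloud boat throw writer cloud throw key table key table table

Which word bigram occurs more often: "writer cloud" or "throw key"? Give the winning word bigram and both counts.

"writer cloud": 4 occurrences
"throw key": 1 occurrence

"writer cloud" (4 vs 1)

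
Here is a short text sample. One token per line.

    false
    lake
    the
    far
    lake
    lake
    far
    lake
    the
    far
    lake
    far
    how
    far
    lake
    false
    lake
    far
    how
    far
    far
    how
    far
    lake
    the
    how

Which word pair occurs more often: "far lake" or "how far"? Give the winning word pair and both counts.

"far lake": 5 occurrences
"how far": 3 occurrences

"far lake" (5 vs 3)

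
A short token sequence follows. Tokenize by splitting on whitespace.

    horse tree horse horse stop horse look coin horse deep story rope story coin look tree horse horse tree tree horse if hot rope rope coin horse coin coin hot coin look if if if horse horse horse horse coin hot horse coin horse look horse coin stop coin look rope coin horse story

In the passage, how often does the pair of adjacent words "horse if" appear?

Scanning the 53 overlapping bigram windows for "horse if":
  position 21–22: horse if

1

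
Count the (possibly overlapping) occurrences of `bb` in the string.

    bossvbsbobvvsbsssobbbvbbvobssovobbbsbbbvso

Sliding a length-2 window over the 42 characters (41 positions):
  position 19–20: bb
  position 20–21: bb
  position 23–24: bb
  position 33–34: bb
  position 34–35: bb
  position 37–38: bb
  position 38–39: bb

7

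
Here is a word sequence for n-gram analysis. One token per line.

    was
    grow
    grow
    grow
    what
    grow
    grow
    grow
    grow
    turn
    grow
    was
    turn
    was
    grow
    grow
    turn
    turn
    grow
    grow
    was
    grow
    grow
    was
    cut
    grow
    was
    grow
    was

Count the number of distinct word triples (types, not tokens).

29 tokens → 27 trigram windows in total.
Repeated trigrams (each contributes count−1 duplicates):
  grow grow grow: 3
  was grow grow: 3
  grow grow turn: 2
  grow grow was: 2
  grow was grow: 2
7 duplicate windows → 27 − 7 = 20 distinct.

20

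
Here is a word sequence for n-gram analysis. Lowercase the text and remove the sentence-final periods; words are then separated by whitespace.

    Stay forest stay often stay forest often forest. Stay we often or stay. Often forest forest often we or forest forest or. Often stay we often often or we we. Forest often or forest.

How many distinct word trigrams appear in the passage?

34 tokens → 32 trigram windows in total.
Repeated trigrams (each contributes count−1 duplicates):
  stay we often: 2
1 duplicate windows → 32 − 1 = 31 distinct.

31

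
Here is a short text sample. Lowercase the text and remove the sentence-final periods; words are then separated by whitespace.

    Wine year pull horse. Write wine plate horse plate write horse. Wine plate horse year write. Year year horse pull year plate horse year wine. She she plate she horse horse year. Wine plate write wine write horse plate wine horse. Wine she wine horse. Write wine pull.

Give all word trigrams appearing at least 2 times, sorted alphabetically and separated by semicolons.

horse write wine; horse year wine; plate horse year; wine plate horse

Trigram counts meeting the condition (at least 2 times):
  horse write wine: 2
  horse year wine: 2
  plate horse year: 2
  wine plate horse: 2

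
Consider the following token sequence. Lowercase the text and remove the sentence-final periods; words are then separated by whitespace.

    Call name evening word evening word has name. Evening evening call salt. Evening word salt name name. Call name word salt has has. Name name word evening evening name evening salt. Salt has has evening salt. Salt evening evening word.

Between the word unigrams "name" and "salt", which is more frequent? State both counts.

"name" (8 vs 7)

"name": 8 occurrences
"salt": 7 occurrences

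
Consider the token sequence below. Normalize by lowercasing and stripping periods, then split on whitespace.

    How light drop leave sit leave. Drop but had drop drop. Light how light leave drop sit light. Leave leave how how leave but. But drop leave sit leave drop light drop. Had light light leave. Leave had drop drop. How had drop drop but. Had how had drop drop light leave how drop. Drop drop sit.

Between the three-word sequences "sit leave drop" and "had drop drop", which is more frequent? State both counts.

"sit leave drop": 2 occurrences
"had drop drop": 4 occurrences

"had drop drop" (4 vs 2)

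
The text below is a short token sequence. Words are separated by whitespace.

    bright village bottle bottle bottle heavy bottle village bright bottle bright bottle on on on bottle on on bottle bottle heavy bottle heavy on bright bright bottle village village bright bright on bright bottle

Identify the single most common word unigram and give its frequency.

"bottle", 12 times

Unigram frequencies (highest first):
  bottle: 12
  bright: 8
  on: 7
  village: 4
  heavy: 3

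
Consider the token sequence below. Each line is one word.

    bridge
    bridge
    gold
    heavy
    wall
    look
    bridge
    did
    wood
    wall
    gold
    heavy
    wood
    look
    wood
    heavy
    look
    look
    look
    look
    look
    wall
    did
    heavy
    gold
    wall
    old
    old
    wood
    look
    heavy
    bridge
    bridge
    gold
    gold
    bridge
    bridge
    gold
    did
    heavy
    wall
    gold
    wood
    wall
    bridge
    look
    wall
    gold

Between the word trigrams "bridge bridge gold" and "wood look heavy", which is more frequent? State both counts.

"bridge bridge gold" (3 vs 1)

"bridge bridge gold": 3 occurrences
"wood look heavy": 1 occurrence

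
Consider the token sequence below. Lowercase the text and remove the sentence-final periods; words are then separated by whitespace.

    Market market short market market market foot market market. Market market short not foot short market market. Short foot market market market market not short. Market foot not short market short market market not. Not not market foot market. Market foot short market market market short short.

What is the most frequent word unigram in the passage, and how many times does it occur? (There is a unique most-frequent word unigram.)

Unigram frequencies (highest first):
  market: 25
  short: 10
  foot: 6
  not: 6

"market", 25 times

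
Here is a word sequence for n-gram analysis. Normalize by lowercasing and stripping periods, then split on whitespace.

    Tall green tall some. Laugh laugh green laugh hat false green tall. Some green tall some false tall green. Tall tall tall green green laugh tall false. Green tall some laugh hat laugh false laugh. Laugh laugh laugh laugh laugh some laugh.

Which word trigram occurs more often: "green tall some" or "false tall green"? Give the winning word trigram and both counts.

"green tall some" (4 vs 1)

"green tall some": 4 occurrences
"false tall green": 1 occurrence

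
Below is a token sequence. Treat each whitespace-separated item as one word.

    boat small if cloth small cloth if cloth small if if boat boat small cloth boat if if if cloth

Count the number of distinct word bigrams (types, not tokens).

11

20 tokens → 19 bigram windows in total.
Repeated bigrams (each contributes count−1 duplicates):
  if cloth: 3
  if if: 3
  boat small: 2
  cloth small: 2
  small cloth: 2
  small if: 2
8 duplicate windows → 19 − 8 = 11 distinct.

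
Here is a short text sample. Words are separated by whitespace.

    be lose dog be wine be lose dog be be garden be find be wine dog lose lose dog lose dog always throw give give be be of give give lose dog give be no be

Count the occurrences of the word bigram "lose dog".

5

Scanning the 35 overlapping bigram windows for "lose dog":
  position 2–3: lose dog
  position 7–8: lose dog
  position 18–19: lose dog
  position 20–21: lose dog
  position 31–32: lose dog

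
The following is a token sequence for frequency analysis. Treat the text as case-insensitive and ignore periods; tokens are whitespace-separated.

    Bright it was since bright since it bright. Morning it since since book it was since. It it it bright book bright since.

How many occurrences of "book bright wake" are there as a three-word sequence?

Scanning the 21 overlapping trigram windows for "book bright wake":
  (none found)

0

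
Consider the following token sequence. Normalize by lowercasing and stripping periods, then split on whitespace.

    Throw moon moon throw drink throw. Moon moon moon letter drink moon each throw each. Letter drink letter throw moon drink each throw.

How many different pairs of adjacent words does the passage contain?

16

23 tokens → 22 bigram windows in total.
Repeated bigrams (each contributes count−1 duplicates):
  moon moon: 3
  throw moon: 3
  each throw: 2
  letter drink: 2
6 duplicate windows → 22 − 6 = 16 distinct.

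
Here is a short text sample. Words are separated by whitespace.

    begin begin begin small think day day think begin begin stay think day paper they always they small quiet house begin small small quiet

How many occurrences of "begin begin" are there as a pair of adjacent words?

Scanning the 23 overlapping bigram windows for "begin begin":
  position 1–2: begin begin
  position 2–3: begin begin
  position 9–10: begin begin

3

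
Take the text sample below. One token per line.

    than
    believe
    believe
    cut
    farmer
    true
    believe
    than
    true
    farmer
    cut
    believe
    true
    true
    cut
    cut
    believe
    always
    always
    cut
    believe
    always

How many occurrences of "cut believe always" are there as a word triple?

2

Scanning the 20 overlapping trigram windows for "cut believe always":
  position 16–18: cut believe always
  position 20–22: cut believe always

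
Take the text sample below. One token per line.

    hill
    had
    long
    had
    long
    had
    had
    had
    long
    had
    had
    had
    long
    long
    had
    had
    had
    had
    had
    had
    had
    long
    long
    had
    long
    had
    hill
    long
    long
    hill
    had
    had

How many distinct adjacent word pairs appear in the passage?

32 tokens → 31 bigram windows in total.
Repeated bigrams (each contributes count−1 duplicates):
  had had: 11
  had long: 6
  long had: 6
  long long: 3
  hill had: 2
23 duplicate windows → 31 − 23 = 8 distinct.

8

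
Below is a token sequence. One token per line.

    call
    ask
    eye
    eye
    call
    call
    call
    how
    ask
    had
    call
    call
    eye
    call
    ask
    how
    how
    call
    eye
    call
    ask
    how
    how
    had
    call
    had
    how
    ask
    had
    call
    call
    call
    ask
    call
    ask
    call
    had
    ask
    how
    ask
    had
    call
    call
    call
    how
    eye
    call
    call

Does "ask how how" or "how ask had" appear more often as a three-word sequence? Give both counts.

"ask how how": 2 occurrences
"how ask had": 3 occurrences

"how ask had" (3 vs 2)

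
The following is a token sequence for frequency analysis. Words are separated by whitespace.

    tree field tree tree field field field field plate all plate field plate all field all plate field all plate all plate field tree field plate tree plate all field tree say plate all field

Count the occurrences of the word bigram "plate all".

Scanning the 34 overlapping bigram windows for "plate all":
  position 9–10: plate all
  position 13–14: plate all
  position 20–21: plate all
  position 28–29: plate all
  position 33–34: plate all

5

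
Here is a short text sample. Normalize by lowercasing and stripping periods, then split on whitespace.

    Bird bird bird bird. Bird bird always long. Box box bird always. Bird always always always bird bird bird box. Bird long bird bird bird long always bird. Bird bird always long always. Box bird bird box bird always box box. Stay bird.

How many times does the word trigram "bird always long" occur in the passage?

2

Scanning the 41 overlapping trigram windows for "bird always long":
  position 6–8: bird always long
  position 30–32: bird always long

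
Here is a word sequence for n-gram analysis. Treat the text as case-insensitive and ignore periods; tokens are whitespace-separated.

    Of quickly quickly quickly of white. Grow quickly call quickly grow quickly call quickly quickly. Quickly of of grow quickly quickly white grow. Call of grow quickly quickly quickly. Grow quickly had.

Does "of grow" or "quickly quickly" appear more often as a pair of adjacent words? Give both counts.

"of grow": 2 occurrences
"quickly quickly": 7 occurrences

"quickly quickly" (7 vs 2)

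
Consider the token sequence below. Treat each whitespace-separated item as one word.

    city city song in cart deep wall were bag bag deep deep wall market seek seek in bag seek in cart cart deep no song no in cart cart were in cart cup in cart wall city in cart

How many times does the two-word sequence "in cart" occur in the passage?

Scanning the 38 overlapping bigram windows for "in cart":
  position 4–5: in cart
  position 20–21: in cart
  position 27–28: in cart
  position 31–32: in cart
  position 34–35: in cart
  position 38–39: in cart

6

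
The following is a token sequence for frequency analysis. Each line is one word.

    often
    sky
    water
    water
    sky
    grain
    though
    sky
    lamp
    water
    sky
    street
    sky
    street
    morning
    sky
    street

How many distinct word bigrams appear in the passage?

17 tokens → 16 bigram windows in total.
Repeated bigrams (each contributes count−1 duplicates):
  sky street: 3
  water sky: 2
3 duplicate windows → 16 − 3 = 13 distinct.

13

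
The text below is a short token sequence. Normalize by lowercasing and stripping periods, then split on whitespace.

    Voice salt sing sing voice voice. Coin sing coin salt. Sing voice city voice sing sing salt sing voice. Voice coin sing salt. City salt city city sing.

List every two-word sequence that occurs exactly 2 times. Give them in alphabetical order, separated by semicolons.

Bigram counts meeting the condition (exactly 2 times):
  coin sing: 2
  salt city: 2
  sing salt: 2
  sing sing: 2
  voice coin: 2
  voice voice: 2

coin sing; salt city; sing salt; sing sing; voice coin; voice voice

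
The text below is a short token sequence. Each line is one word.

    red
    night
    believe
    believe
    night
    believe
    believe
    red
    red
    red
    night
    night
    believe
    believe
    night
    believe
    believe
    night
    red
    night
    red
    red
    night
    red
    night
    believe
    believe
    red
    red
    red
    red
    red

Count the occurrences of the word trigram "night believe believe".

Scanning the 30 overlapping trigram windows for "night believe believe":
  position 2–4: night believe believe
  position 5–7: night believe believe
  position 12–14: night believe believe
  position 15–17: night believe believe
  position 25–27: night believe believe

5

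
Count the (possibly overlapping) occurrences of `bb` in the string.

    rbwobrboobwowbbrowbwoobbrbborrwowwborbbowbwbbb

6

Sliding a length-2 window over the 46 characters (45 positions):
  position 14–15: bb
  position 23–24: bb
  position 26–27: bb
  position 38–39: bb
  position 44–45: bb
  position 45–46: bb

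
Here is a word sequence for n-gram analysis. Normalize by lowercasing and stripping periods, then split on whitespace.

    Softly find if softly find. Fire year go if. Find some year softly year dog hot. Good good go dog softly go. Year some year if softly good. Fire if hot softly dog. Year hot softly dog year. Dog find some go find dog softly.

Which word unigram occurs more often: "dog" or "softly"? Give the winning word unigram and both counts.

"dog": 6 occurrences
"softly": 8 occurrences

"softly" (8 vs 6)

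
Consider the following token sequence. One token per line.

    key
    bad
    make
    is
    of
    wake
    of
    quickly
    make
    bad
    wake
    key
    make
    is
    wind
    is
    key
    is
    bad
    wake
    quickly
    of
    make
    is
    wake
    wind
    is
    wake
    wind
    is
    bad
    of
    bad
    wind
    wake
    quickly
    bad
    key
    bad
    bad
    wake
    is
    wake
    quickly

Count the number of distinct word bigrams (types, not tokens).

30

44 tokens → 43 bigram windows in total.
Repeated bigrams (each contributes count−1 duplicates):
  bad wake: 3
  is wake: 3
  make is: 3
  wake quickly: 3
  wind is: 3
  is bad: 2
  key bad: 2
  wake wind: 2
13 duplicate windows → 43 − 13 = 30 distinct.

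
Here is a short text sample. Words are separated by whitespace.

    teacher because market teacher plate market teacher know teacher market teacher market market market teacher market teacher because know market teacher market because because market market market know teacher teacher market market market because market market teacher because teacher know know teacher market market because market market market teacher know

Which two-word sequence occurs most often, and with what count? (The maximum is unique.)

Bigram frequencies (highest first):
  market market: 10
  market teacher: 8
  teacher market: 6
  because market: 4
  teacher because: 3
  teacher know: 3
  … (11 more, each ≤ 3)

"market market", 10 times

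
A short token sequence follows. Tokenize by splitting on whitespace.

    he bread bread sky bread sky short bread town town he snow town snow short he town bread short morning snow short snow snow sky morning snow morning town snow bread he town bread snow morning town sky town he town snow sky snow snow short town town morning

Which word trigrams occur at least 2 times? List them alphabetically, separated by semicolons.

Trigram counts meeting the condition (at least 2 times):
  he town bread: 2
  snow morning town: 2

he town bread; snow morning town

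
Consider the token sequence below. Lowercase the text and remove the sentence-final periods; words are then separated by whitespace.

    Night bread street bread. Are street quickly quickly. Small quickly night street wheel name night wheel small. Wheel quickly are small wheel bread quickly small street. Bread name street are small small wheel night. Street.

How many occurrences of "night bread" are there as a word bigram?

1

Scanning the 34 overlapping bigram windows for "night bread":
  position 1–2: night bread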